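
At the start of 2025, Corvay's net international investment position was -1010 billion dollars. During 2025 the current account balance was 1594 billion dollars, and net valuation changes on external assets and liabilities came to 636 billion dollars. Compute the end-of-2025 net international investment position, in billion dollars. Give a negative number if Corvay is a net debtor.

1220

Change in NIIP = current account + net valuation change = 1594 + 636 = 2230
End-of-year NIIP = -1010 + 2230 = 1220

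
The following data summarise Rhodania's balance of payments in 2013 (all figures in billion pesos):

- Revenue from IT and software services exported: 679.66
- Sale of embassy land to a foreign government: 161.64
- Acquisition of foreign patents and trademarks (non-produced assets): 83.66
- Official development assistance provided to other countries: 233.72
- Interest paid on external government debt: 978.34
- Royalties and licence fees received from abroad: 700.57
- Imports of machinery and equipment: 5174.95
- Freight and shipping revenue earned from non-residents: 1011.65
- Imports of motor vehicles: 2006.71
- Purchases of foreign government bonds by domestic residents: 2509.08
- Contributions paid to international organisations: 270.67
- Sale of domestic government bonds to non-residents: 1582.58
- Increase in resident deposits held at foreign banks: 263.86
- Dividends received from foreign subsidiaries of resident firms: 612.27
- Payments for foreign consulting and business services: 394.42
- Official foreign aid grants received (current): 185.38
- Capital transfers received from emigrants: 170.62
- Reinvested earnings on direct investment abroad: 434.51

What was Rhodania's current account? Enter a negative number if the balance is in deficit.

Goods: -5174.95 - 2006.71 = -7181.66
Services: 700.57 + 1011.65 - 394.42 + 679.66 = 1997.46
Primary income: 612.27 - 978.34 + 434.51 = 68.44
Secondary income: 185.38 - 270.67 - 233.72 = -319.01
Current account = (-7181.66) + 1997.46 + 68.44 + (-319.01) = -5434.77
(Excluded from the current account — capital account: sale of embassy land to a foreign government 161.64, acquisition of foreign patents and trademarks (non-produced assets) 83.66, capital transfers received from emigrants 170.62; financial account: purchases of foreign government bonds by domestic residents 2509.08, sale of domestic government bonds to non-residents 1582.58, increase in resident deposits held at foreign banks 263.86.)

-5434.77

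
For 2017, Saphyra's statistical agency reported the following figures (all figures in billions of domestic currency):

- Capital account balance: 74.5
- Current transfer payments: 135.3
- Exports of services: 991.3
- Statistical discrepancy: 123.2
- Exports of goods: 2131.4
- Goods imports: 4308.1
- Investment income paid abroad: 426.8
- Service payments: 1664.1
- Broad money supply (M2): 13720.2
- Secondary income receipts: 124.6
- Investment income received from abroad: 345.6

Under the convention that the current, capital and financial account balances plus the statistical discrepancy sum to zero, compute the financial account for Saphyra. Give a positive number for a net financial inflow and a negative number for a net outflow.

Goods balance = 2131.4 - 4308.1 = -2176.7
Services balance = 991.3 - 1664.1 = -672.8
Trade balance (goods + services) = -2176.7 + (-672.8) = -2849.5
Net primary income = 345.6 - 426.8 = -81.2
Net secondary income = 124.6 - 135.3 = -10.7
Current account = -2849.5 + (-81.2) + (-10.7) = -2941.4
Financial account = -(-2941.4 + 74.5 + 123.2) = 2743.7

2743.7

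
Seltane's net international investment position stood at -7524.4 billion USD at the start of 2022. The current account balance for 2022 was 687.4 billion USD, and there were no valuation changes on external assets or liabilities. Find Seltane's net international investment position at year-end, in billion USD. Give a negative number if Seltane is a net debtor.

With no valuation effects, change in NIIP = current account = 687.4
End-of-year NIIP = -7524.4 + 687.4 = -6837.0

-6837.0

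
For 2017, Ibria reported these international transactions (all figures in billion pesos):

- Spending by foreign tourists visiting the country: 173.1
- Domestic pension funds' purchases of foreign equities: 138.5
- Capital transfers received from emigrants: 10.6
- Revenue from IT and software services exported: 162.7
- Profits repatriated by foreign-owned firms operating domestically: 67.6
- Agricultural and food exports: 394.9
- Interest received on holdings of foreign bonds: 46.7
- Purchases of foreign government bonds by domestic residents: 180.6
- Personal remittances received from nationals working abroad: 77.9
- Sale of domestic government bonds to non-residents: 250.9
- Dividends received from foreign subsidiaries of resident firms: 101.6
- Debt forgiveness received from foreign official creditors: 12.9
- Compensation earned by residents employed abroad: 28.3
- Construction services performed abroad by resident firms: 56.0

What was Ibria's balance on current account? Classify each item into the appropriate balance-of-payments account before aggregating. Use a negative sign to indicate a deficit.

973.6

Goods: 394.9
Services: 56.0 + 173.1 + 162.7 = 391.8
Primary income: 101.6 - 67.6 + 28.3 + 46.7 = 109.0
Secondary income: 77.9
Current account = 394.9 + 391.8 + 109.0 + 77.9 = 973.6
(Excluded from the current account — financial account: domestic pension funds' purchases of foreign equities 138.5, purchases of foreign government bonds by domestic residents 180.6, sale of domestic government bonds to non-residents 250.9; capital account: capital transfers received from emigrants 10.6, debt forgiveness received from foreign official creditors 12.9.)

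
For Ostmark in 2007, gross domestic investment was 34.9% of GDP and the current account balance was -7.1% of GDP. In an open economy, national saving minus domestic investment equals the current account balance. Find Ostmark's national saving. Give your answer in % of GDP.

27.8

S = I + CA = 34.9 + (-7.1) = 27.8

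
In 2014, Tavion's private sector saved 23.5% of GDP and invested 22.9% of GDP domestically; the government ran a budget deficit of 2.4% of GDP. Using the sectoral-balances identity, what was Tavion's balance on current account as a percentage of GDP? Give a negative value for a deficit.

By the sectoral-balances identity, CA = (S_private - I) + (T - G).
Private balance = 23.5 - 22.9 = 0.6
Government balance (T - G) = -2.4
CA = 0.6 + (-2.4) = -1.8

-1.8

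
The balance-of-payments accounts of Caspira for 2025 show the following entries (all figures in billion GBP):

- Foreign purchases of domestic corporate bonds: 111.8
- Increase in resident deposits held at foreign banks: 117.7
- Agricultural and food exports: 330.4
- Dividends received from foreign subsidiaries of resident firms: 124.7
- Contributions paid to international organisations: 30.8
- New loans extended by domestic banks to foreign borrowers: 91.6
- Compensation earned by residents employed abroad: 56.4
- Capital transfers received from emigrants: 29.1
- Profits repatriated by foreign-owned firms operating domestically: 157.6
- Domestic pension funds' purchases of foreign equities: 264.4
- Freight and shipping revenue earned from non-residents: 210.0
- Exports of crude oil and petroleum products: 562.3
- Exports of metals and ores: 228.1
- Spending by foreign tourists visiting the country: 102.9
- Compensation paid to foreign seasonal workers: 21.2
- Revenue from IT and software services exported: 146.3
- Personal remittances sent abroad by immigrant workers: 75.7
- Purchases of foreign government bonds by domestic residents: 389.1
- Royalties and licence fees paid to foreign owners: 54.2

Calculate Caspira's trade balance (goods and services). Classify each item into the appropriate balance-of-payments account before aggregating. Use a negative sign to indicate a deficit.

Goods: 562.3 + 330.4 + 228.1 = 1120.8
Services: -54.2 + 146.3 + 102.9 + 210.0 = 405.0
Trade balance = 1120.8 + 405.0 = 1525.8
(Excluded from the trade balance — financial account: foreign purchases of domestic corporate bonds 111.8, increase in resident deposits held at foreign banks 117.7, new loans extended by domestic banks to foreign borrowers 91.6, domestic pension funds' purchases of foreign equities 264.4, purchases of foreign government bonds by domestic residents 389.1; primary income: dividends received from foreign subsidiaries of resident firms 124.7, compensation earned by residents employed abroad 56.4, profits repatriated by foreign-owned firms operating domestically 157.6, compensation paid to foreign seasonal workers 21.2; secondary income: contributions paid to international organisations 30.8, personal remittances sent abroad by immigrant workers 75.7; capital account: capital transfers received from emigrants 29.1.)

1525.8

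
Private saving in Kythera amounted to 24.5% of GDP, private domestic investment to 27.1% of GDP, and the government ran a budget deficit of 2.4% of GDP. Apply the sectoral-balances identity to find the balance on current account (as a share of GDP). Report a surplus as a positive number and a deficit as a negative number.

-5.0

By the sectoral-balances identity, CA = (S_private - I) + (T - G).
Private balance = 24.5 - 27.1 = -2.6
Government balance (T - G) = -2.4
CA = -2.6 + (-2.4) = -5.0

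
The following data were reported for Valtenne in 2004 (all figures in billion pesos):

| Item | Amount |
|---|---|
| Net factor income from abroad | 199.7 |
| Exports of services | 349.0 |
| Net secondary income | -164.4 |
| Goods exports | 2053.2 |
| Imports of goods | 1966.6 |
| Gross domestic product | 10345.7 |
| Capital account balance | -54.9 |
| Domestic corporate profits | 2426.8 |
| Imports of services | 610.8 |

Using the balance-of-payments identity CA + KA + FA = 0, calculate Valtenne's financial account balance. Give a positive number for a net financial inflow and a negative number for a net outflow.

194.8

Goods balance = 2053.2 - 1966.6 = 86.6
Services balance = 349.0 - 610.8 = -261.8
Trade balance (goods + services) = 86.6 + (-261.8) = -175.2
Net primary income = 199.7
Net secondary income = -164.4
Current account = -175.2 + 199.7 + (-164.4) = -139.9
Financial account = -(-139.9 + (-54.9)) = 194.8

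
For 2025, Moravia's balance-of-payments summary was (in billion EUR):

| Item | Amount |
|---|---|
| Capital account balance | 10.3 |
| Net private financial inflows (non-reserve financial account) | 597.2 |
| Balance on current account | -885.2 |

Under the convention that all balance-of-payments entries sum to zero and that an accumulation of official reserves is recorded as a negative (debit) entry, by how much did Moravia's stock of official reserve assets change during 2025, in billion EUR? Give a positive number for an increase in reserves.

-277.7

Official reserve transactions balance = -((-885.2) + 10.3 + 597.2) = 277.7
An accumulation of reserves is recorded as a debit (negative entry), so the change in the stock of reserves is the negative of that balance.
Change in official reserves = -(277.7) = -277.7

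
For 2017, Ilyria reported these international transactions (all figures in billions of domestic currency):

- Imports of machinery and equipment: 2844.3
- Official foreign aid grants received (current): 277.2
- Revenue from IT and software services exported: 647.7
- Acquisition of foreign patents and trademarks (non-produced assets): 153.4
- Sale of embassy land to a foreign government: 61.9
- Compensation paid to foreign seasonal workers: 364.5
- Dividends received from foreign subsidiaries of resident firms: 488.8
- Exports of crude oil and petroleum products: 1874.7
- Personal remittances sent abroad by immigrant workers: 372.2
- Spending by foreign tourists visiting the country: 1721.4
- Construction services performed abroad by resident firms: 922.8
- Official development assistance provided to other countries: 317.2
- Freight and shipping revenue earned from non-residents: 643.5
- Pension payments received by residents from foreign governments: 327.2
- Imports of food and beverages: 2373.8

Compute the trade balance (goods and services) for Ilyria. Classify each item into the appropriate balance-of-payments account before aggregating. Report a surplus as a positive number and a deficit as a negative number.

592.0

Goods: -2373.8 + 1874.7 - 2844.3 = -3343.4
Services: 922.8 + 1721.4 + 643.5 + 647.7 = 3935.4
Trade balance = -3343.4 + 3935.4 = 592.0
(Excluded from the trade balance — secondary income: official foreign aid grants received (current) 277.2, personal remittances sent abroad by immigrant workers 372.2, official development assistance provided to other countries 317.2, pension payments received by residents from foreign governments 327.2; capital account: acquisition of foreign patents and trademarks (non-produced assets) 153.4, sale of embassy land to a foreign government 61.9; primary income: compensation paid to foreign seasonal workers 364.5, dividends received from foreign subsidiaries of resident firms 488.8.)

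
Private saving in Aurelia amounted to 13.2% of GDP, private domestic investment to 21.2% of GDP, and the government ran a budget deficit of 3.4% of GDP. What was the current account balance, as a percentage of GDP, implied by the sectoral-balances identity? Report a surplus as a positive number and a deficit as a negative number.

By the sectoral-balances identity, CA = (S_private - I) + (T - G).
Private balance = 13.2 - 21.2 = -8.0
Government balance (T - G) = -3.4
CA = -8.0 + (-3.4) = -11.4

-11.4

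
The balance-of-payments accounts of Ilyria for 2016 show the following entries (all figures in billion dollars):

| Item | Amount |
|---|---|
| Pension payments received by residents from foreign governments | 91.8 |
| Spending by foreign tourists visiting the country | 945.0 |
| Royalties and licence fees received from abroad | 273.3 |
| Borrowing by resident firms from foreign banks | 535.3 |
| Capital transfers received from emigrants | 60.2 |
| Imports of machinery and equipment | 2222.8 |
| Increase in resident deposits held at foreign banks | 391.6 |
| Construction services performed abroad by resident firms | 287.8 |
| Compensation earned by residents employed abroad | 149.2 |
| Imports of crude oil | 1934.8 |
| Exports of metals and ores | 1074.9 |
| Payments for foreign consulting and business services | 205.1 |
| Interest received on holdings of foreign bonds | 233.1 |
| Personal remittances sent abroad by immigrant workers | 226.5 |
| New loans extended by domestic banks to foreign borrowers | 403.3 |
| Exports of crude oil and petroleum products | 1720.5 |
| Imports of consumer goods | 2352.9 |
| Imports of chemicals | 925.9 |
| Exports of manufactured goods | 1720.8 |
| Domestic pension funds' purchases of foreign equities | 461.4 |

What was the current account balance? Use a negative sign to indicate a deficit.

Goods: -2222.8 - 2352.9 + 1720.5 - 925.9 - 1934.8 + 1074.9 + 1720.8 = -2920.2
Services: 945.0 - 205.1 + 273.3 + 287.8 = 1301.0
Primary income: 233.1 + 149.2 = 382.3
Secondary income: -226.5 + 91.8 = -134.7
Current account = (-2920.2) + 1301.0 + 382.3 + (-134.7) = -1371.6
(Excluded from the current account — financial account: borrowing by resident firms from foreign banks 535.3, increase in resident deposits held at foreign banks 391.6, new loans extended by domestic banks to foreign borrowers 403.3, domestic pension funds' purchases of foreign equities 461.4; capital account: capital transfers received from emigrants 60.2.)

-1371.6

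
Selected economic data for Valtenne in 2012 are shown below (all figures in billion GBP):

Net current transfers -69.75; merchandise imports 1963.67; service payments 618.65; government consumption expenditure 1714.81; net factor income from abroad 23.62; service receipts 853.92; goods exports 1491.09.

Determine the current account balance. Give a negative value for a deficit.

Goods balance = 1491.09 - 1963.67 = -472.58
Services balance = 853.92 - 618.65 = 235.27
Trade balance (goods + services) = -472.58 + 235.27 = -237.31
Net primary income = 23.62
Net secondary income = -69.75
Current account = -237.31 + 23.62 + (-69.75) = -283.44

-283.44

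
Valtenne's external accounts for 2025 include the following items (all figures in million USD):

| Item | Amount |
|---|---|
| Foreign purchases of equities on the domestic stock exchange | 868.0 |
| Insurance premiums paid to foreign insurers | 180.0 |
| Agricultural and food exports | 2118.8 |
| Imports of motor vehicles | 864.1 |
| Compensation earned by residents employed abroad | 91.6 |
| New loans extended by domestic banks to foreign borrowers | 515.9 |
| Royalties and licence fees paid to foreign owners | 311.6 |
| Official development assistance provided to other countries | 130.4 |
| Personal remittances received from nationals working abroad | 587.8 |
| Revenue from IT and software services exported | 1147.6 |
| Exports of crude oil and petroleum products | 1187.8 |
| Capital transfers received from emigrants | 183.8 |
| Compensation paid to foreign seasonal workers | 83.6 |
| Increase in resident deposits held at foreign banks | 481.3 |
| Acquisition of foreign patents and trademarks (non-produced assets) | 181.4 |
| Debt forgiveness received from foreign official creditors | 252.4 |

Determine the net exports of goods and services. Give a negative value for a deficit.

Goods: -864.1 + 1187.8 + 2118.8 = 2442.5
Services: -311.6 + 1147.6 - 180.0 = 656.0
Trade balance = 2442.5 + 656.0 = 3098.5
(Excluded from the trade balance — financial account: foreign purchases of equities on the domestic stock exchange 868.0, new loans extended by domestic banks to foreign borrowers 515.9, increase in resident deposits held at foreign banks 481.3; primary income: compensation earned by residents employed abroad 91.6, compensation paid to foreign seasonal workers 83.6; secondary income: official development assistance provided to other countries 130.4, personal remittances received from nationals working abroad 587.8; capital account: capital transfers received from emigrants 183.8, acquisition of foreign patents and trademarks (non-produced assets) 181.4, debt forgiveness received from foreign official creditors 252.4.)

3098.5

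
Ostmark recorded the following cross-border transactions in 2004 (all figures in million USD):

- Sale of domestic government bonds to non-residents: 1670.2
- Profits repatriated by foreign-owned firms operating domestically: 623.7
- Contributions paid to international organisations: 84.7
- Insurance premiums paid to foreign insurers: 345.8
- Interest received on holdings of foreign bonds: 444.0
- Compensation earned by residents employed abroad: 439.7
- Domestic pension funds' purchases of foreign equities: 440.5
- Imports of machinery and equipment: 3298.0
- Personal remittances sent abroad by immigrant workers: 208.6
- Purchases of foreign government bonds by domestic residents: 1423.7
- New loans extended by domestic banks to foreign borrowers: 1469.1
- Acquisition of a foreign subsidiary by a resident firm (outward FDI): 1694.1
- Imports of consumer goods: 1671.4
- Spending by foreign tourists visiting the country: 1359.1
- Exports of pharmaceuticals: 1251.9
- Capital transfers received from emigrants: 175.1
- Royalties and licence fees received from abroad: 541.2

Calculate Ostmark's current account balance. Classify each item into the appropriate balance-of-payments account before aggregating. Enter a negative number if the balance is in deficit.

Goods: -3298.0 + 1251.9 - 1671.4 = -3717.5
Services: -345.8 + 541.2 + 1359.1 = 1554.5
Primary income: -623.7 + 444.0 + 439.7 = 260.0
Secondary income: -208.6 - 84.7 = -293.3
Current account = (-3717.5) + 1554.5 + 260.0 + (-293.3) = -2196.3
(Excluded from the current account — financial account: sale of domestic government bonds to non-residents 1670.2, domestic pension funds' purchases of foreign equities 440.5, purchases of foreign government bonds by domestic residents 1423.7, new loans extended by domestic banks to foreign borrowers 1469.1, acquisition of a foreign subsidiary by a resident firm (outward FDI) 1694.1; capital account: capital transfers received from emigrants 175.1.)

-2196.3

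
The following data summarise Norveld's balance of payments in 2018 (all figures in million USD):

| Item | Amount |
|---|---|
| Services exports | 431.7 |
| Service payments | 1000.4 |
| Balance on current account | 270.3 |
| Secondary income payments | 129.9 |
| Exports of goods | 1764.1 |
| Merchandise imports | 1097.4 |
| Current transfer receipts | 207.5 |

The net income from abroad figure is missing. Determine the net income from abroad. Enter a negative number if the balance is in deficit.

Current account = goods balance + services balance + net primary income + net secondary income
Sum of the known components = 175.6
Net income from abroad = CA - (known components) = 270.3 - 175.6 = 94.7

94.7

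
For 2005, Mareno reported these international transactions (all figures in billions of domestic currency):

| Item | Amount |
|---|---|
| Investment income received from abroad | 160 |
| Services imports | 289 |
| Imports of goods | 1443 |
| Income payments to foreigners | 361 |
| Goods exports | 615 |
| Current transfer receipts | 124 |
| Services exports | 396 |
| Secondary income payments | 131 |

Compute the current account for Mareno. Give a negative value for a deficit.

-929

Goods balance = 615 - 1443 = -828
Services balance = 396 - 289 = 107
Trade balance (goods + services) = -828 + 107 = -721
Net primary income = 160 - 361 = -201
Net secondary income = 124 - 131 = -7
Current account = -721 + (-201) + (-7) = -929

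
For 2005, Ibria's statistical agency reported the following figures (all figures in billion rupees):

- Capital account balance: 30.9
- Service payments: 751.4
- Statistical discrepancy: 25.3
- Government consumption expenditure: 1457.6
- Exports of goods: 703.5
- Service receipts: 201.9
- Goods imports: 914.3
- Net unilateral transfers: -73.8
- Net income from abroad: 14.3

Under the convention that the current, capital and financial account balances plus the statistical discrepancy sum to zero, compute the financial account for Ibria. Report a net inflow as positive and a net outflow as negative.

Goods balance = 703.5 - 914.3 = -210.8
Services balance = 201.9 - 751.4 = -549.5
Trade balance (goods + services) = -210.8 + (-549.5) = -760.3
Net primary income = 14.3
Net secondary income = -73.8
Current account = -760.3 + 14.3 + (-73.8) = -819.8
Financial account = -(-819.8 + 30.9 + 25.3) = 763.6

763.6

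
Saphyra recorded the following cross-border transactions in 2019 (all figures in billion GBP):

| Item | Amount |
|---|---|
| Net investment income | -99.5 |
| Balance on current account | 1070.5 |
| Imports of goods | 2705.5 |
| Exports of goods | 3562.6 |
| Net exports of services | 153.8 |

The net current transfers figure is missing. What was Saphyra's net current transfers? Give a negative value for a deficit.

Current account = goods balance + services balance + net primary income + net secondary income
Sum of the known components = 911.4
Net current transfers = CA - (known components) = 1070.5 - 911.4 = 159.1

159.1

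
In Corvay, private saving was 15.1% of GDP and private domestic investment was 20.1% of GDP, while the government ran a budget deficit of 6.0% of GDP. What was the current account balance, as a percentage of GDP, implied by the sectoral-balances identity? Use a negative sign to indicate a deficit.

By the sectoral-balances identity, CA = (S_private - I) + (T - G).
Private balance = 15.1 - 20.1 = -5.0
Government balance (T - G) = -6.0
CA = -5.0 + (-6.0) = -11.0

-11.0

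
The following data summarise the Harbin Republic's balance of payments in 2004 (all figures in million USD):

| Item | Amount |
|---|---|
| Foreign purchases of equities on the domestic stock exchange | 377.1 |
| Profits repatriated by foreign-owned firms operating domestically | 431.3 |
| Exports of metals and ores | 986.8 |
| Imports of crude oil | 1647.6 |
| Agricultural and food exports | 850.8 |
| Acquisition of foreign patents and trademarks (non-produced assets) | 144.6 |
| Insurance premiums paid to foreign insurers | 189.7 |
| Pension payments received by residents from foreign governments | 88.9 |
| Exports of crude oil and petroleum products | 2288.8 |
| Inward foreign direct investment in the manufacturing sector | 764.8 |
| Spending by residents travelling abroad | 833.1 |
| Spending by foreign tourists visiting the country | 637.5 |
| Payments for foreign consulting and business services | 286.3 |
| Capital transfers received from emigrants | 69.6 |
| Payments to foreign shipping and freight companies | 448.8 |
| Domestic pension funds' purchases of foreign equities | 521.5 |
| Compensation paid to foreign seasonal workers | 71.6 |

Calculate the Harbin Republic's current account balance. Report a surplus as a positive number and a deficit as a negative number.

Goods: 986.8 - 1647.6 + 2288.8 + 850.8 = 2478.8
Services: -286.3 + 637.5 - 448.8 - 833.1 - 189.7 = -1120.4
Primary income: -71.6 - 431.3 = -502.9
Secondary income: 88.9
Current account = 2478.8 + (-1120.4) + (-502.9) + 88.9 = 944.4
(Excluded from the current account — financial account: foreign purchases of equities on the domestic stock exchange 377.1, inward foreign direct investment in the manufacturing sector 764.8, domestic pension funds' purchases of foreign equities 521.5; capital account: acquisition of foreign patents and trademarks (non-produced assets) 144.6, capital transfers received from emigrants 69.6.)

944.4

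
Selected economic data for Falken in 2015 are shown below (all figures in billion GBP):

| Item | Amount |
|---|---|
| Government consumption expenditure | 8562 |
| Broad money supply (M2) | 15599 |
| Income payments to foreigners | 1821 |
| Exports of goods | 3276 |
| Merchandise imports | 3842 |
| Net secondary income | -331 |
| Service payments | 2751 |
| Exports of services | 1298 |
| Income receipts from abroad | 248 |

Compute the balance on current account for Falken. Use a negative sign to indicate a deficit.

-3923

Goods balance = 3276 - 3842 = -566
Services balance = 1298 - 2751 = -1453
Trade balance (goods + services) = -566 + (-1453) = -2019
Net primary income = 248 - 1821 = -1573
Net secondary income = -331
Current account = -2019 + (-1573) + (-331) = -3923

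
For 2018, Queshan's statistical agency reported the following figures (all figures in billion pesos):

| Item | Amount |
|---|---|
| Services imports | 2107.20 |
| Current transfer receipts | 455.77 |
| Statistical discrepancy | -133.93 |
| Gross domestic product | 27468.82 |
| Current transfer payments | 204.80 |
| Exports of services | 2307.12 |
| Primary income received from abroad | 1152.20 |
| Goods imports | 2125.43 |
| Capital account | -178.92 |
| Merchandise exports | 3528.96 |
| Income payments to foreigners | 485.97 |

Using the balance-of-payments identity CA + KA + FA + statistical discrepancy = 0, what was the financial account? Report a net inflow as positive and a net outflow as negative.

Goods balance = 3528.96 - 2125.43 = 1403.53
Services balance = 2307.12 - 2107.20 = 199.92
Trade balance (goods + services) = 1403.53 + 199.92 = 1603.45
Net primary income = 1152.20 - 485.97 = 666.23
Net secondary income = 455.77 - 204.80 = 250.97
Current account = 1603.45 + 666.23 + 250.97 = 2520.65
Financial account = -(2520.65 + (-178.92) + (-133.93)) = -2207.80

-2207.80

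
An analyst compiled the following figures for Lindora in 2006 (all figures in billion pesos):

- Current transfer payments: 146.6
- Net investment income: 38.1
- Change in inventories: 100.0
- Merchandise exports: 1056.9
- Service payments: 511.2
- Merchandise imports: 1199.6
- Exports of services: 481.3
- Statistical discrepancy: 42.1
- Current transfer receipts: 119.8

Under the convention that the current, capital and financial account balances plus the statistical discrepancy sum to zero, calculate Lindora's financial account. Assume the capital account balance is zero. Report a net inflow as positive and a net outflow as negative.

119.2

Goods balance = 1056.9 - 1199.6 = -142.7
Services balance = 481.3 - 511.2 = -29.9
Trade balance (goods + services) = -142.7 + (-29.9) = -172.6
Net primary income = 38.1
Net secondary income = 119.8 - 146.6 = -26.8
Current account = -172.6 + 38.1 + (-26.8) = -161.3
Financial account = -(-161.3 + 42.1) = 119.2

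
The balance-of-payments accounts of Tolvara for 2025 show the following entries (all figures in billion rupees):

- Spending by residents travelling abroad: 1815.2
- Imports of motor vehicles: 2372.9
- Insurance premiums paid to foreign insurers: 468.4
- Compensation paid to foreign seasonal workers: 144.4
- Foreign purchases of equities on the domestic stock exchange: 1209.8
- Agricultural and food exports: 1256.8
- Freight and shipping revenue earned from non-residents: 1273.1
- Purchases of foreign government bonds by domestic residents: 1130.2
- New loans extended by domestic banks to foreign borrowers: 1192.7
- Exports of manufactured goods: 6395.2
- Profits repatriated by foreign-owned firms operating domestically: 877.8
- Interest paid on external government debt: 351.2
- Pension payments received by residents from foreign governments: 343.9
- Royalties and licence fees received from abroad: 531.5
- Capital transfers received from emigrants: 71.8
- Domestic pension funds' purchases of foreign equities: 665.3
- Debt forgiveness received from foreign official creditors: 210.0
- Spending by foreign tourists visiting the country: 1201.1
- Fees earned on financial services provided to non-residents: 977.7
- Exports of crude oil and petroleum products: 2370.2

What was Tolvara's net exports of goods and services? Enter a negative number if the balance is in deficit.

Goods: 2370.2 + 6395.2 + 1256.8 - 2372.9 = 7649.3
Services: -1815.2 - 468.4 + 1273.1 + 531.5 + 977.7 + 1201.1 = 1699.8
Trade balance = 7649.3 + 1699.8 = 9349.1
(Excluded from the trade balance — primary income: compensation paid to foreign seasonal workers 144.4, profits repatriated by foreign-owned firms operating domestically 877.8, interest paid on external government debt 351.2; financial account: foreign purchases of equities on the domestic stock exchange 1209.8, purchases of foreign government bonds by domestic residents 1130.2, new loans extended by domestic banks to foreign borrowers 1192.7, domestic pension funds' purchases of foreign equities 665.3; secondary income: pension payments received by residents from foreign governments 343.9; capital account: capital transfers received from emigrants 71.8, debt forgiveness received from foreign official creditors 210.0.)

9349.1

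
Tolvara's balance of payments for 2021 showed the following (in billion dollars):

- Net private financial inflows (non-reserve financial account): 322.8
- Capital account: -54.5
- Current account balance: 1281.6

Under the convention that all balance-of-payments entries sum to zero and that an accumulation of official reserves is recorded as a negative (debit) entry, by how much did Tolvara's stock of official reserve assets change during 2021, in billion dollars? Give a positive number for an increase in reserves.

Official reserve transactions balance = -(1281.6 + (-54.5) + 322.8) = -1549.9
An accumulation of reserves is recorded as a debit (negative entry), so the change in the stock of reserves is the negative of that balance.
Change in official reserves = -(-1549.9) = 1549.9

1549.9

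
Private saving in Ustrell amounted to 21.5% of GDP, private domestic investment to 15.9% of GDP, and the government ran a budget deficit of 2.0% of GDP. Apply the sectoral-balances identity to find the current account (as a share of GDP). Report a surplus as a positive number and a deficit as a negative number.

By the sectoral-balances identity, CA = (S_private - I) + (T - G).
Private balance = 21.5 - 15.9 = 5.6
Government balance (T - G) = -2.0
CA = 5.6 + (-2.0) = 3.6

3.6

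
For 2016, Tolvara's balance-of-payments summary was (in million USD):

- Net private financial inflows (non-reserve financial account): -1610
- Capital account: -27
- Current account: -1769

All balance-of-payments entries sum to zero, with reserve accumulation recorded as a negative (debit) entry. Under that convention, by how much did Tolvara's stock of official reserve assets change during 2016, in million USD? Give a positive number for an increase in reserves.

-3406

Official reserve transactions balance = -((-1769) + (-27) + (-1610)) = 3406
An accumulation of reserves is recorded as a debit (negative entry), so the change in the stock of reserves is the negative of that balance.
Change in official reserves = -(3406) = -3406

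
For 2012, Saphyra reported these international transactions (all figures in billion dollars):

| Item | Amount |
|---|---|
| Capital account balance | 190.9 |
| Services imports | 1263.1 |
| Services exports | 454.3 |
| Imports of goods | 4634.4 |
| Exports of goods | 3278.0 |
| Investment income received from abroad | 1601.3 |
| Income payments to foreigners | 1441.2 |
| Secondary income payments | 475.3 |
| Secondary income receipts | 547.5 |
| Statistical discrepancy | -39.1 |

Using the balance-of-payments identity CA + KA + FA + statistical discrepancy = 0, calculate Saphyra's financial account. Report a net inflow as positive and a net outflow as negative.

1781.1

Goods balance = 3278.0 - 4634.4 = -1356.4
Services balance = 454.3 - 1263.1 = -808.8
Trade balance (goods + services) = -1356.4 + (-808.8) = -2165.2
Net primary income = 1601.3 - 1441.2 = 160.1
Net secondary income = 547.5 - 475.3 = 72.2
Current account = -2165.2 + 160.1 + 72.2 = -1932.9
Financial account = -(-1932.9 + 190.9 + (-39.1)) = 1781.1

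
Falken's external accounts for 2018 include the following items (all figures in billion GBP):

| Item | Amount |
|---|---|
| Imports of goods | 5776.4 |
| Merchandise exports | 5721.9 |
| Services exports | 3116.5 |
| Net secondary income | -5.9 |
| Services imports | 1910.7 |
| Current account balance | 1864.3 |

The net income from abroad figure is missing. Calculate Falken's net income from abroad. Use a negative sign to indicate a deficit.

718.9

Current account = goods balance + services balance + net primary income + net secondary income
Sum of the known components = 1145.4
Net income from abroad = CA - (known components) = 1864.3 - 1145.4 = 718.9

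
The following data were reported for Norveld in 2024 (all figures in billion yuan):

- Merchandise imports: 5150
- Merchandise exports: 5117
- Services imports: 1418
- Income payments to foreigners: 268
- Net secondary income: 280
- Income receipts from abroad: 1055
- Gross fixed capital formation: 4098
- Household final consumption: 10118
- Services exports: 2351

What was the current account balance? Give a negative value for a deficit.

Goods balance = 5117 - 5150 = -33
Services balance = 2351 - 1418 = 933
Trade balance (goods + services) = -33 + 933 = 900
Net primary income = 1055 - 268 = 787
Net secondary income = 280
Current account = 900 + 787 + 280 = 1967

1967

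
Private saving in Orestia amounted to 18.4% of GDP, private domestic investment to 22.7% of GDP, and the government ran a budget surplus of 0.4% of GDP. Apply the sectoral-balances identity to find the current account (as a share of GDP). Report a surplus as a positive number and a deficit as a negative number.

-3.9

By the sectoral-balances identity, CA = (S_private - I) + (T - G).
Private balance = 18.4 - 22.7 = -4.3
Government balance (T - G) = 0.4
CA = -4.3 + 0.4 = -3.9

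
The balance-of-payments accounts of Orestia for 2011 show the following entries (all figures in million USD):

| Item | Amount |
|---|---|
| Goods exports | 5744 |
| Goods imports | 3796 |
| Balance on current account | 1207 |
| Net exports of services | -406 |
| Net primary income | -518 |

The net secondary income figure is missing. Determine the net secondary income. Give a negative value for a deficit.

Current account = goods balance + services balance + net primary income + net secondary income
Sum of the known components = 1024
Net secondary income = CA - (known components) = 1207 - 1024 = 183

183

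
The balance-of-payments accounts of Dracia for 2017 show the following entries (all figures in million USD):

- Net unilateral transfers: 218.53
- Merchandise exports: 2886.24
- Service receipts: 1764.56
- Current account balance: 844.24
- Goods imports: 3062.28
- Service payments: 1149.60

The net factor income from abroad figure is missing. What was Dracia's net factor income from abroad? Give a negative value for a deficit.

Current account = goods balance + services balance + net primary income + net secondary income
Sum of the known components = 657.45
Net factor income from abroad = CA - (known components) = 844.24 - 657.45 = 186.79

186.79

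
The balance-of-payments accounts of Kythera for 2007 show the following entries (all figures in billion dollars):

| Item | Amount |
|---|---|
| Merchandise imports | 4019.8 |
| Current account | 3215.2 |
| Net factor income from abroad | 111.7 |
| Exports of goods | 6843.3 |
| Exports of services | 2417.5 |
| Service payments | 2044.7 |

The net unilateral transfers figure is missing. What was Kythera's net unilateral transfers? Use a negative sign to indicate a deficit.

Current account = goods balance + services balance + net primary income + net secondary income
Sum of the known components = 3308.0
Net unilateral transfers = CA - (known components) = 3215.2 - 3308.0 = -92.8

-92.8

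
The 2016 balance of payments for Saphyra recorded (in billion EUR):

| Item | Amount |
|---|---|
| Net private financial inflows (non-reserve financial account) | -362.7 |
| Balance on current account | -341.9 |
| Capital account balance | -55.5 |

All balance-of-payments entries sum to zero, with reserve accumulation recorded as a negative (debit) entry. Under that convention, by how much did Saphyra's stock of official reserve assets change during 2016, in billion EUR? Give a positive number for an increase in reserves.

Official reserve transactions balance = -((-341.9) + (-55.5) + (-362.7)) = 760.1
An accumulation of reserves is recorded as a debit (negative entry), so the change in the stock of reserves is the negative of that balance.
Change in official reserves = -(760.1) = -760.1

-760.1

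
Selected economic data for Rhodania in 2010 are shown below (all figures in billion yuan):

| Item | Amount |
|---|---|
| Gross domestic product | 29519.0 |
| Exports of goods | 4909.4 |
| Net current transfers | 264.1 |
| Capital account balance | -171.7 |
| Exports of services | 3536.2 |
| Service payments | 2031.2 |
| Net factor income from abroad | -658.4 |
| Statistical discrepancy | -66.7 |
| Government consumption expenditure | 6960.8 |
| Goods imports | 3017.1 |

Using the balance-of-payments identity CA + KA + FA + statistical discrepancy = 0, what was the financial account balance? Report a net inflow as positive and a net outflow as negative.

Goods balance = 4909.4 - 3017.1 = 1892.3
Services balance = 3536.2 - 2031.2 = 1505.0
Trade balance (goods + services) = 1892.3 + 1505.0 = 3397.3
Net primary income = -658.4
Net secondary income = 264.1
Current account = 3397.3 + (-658.4) + 264.1 = 3003.0
Financial account = -(3003.0 + (-171.7) + (-66.7)) = -2764.6

-2764.6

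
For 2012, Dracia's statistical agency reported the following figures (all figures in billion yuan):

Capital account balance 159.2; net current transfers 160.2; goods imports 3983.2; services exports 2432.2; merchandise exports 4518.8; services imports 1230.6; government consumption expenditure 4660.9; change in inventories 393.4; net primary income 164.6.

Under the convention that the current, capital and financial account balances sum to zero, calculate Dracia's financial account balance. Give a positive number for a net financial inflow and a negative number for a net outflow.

Goods balance = 4518.8 - 3983.2 = 535.6
Services balance = 2432.2 - 1230.6 = 1201.6
Trade balance (goods + services) = 535.6 + 1201.6 = 1737.2
Net primary income = 164.6
Net secondary income = 160.2
Current account = 1737.2 + 164.6 + 160.2 = 2062.0
Financial account = -(2062.0 + 159.2) = -2221.2

-2221.2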